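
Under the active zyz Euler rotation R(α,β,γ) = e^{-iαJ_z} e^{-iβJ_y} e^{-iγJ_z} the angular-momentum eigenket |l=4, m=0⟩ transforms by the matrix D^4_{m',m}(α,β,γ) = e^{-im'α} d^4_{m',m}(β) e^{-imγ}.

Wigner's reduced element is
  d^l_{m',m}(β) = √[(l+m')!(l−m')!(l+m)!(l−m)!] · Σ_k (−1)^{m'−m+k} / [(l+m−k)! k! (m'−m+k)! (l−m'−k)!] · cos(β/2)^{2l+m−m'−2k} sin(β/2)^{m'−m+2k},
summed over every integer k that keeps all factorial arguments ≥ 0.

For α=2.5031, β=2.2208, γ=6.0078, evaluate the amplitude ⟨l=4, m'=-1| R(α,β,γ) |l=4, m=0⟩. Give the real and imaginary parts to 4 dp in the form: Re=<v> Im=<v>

Split into d^4_{-1,0}(β=2.2208) × two z-phases.
Half-angle: c=0.444303, s=0.895876. N=√(6·120·24·24)=643.987578
k: max(0,(0)−(-1))=1 … min(4+(0),4−(-1))=4
  k=1: (−1)^0·643.9876/(144)·0.4443^7·0.8959^1 = +0.013694
  k=2: (−1)^1·643.9876/(24)·0.4443^5·0.8959^3 = -0.334047
  k=3: (−1)^2·643.9876/(24)·0.4443^3·0.8959^5 = +1.358142
  k=4: (−1)^3·643.9876/(144)·0.4443^1·0.8959^7 = -0.920304
d^4_{-1,0}(2.2208) = +0.013694 -0.334047 +1.358142 -0.920304 = +0.117484
D = (-0.802995+0.595986i)·(+0.117484)·(+1.000000+0.000000i) = -0.094339+0.070019i

Re=-0.0943 Im=0.0700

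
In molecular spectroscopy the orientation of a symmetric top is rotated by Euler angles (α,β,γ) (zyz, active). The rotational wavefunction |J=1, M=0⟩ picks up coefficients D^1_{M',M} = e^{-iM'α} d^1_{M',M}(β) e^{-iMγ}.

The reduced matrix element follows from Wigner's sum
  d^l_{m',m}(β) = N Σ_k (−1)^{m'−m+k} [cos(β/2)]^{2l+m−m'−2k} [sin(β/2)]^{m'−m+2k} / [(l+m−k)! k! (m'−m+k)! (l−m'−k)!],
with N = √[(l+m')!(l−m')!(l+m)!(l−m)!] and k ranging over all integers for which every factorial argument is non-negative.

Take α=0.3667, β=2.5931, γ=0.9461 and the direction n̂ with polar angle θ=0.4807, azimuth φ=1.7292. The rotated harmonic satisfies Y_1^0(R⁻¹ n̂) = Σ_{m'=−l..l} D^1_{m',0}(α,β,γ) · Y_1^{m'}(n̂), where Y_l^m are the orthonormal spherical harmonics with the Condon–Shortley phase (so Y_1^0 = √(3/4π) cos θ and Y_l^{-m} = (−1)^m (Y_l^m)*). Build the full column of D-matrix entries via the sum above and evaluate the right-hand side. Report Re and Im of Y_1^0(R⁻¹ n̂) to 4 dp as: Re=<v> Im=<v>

Need the full column D^1_{m',0} for m'=−1..1 at α=0.3667, β=2.5931, γ=0.9461.
cos(β/2)=0.270822, sin(β/2)=0.962630
d^1_{-1,0}: single k=1 term ⇒ +0.368687;  D = +0.344175+0.132188i
d^1_{0,0}: k∈[0..1] ⇒ +0.073344 -0.926656 = -0.853311;  D = -0.853311+0.000000i
d^1_{1,0}: single k=0 term ⇒ -0.368687;  D = -0.344175+0.132188i
Y_1^{m'}(θ=0.4807,φ=1.7292) and Σ D·Y over m':
  (+0.3442+0.1322i)·(-0.0252-0.1578i)  (-0.8533+0.0000i)·(+0.4332+0.0000i)  (-0.3442+0.1322i)·(+0.0252-0.1578i)
Y_1^0(R⁻¹ n̂) = -0.345320+0.000000i

Re=-0.3453 Im=0.0000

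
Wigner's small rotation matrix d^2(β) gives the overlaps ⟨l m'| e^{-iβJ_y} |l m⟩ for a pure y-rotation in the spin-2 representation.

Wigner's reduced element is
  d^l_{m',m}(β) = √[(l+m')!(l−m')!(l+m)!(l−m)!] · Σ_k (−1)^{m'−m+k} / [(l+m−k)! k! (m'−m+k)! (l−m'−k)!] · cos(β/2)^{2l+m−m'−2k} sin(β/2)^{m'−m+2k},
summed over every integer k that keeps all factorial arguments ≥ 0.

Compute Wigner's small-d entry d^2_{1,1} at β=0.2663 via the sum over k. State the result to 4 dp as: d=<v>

d^2_{1,1}(β=0.2663) via Wigner's sum:
With c≡cos(β/2)=0.991149 and s≡sin(β/2)=0.132757, N=[6·1·6·1]^{1/2}=6.000000
k: max(0,(1)−(1))=0 … min(2+(1),2−(1))=1
  k=0: (−1)^0·6.0000/(6)·0.9911^4·0.1328^0 = +0.965062
  k=1: (−1)^1·6.0000/(2)·0.9911^2·0.1328^2 = -0.051941
d^2_{1,1}(0.2663) = +0.965062 -0.051941 = +0.913120

d=0.9131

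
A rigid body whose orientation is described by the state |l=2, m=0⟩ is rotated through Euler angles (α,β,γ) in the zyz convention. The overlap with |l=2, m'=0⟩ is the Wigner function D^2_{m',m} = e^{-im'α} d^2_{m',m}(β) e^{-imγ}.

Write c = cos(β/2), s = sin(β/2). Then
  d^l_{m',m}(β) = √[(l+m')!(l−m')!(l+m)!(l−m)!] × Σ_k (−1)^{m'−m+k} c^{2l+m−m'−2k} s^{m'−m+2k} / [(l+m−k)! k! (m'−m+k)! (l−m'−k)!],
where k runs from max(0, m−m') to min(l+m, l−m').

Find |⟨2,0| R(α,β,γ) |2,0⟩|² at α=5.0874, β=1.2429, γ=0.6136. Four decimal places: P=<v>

P=0.1186

D^2_{0,0}(5.0874,1.2429,0.6136) = e^{-i·0·5.0874}·d^2_{0,0}(1.2429)·e^{-i·0·0.6136}. Compute d first:
With c≡cos(β/2)=0.813035 and s≡sin(β/2)=0.582215, N=[2·2·2·2]^{1/2}=4.000000
The bounds max(0,m−m')=0 and min(l+m,l−m')=2 give 3 terms
  k=0: (−1)^0·4.0000/(4)·0.8130^4·0.5822^0 = +0.436955
  k=1: (−1)^1·4.0000/(1)·0.8130^2·0.5822^2 = -0.896282
  k=2: (−1)^2·4.0000/(4)·0.8130^0·0.5822^4 = +0.114903
d^2_{0,0}(1.2429) = +0.436955 -0.896282 +0.114903 = -0.344424
|D^2_{0,0}|² = |d^2_{0,0}(β)|² = (-0.344424)² = 0.118628 (the z-rotation phases have unit modulus)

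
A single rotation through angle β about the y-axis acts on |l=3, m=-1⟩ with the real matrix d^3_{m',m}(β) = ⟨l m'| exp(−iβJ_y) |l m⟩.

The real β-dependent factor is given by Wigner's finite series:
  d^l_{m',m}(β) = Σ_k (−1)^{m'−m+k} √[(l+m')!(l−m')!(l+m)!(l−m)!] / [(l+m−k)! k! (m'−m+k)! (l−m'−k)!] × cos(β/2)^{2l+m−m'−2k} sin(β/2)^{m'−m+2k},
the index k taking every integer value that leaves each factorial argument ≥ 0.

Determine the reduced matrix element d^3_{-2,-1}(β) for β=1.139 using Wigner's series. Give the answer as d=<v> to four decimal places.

d^3_{-2,-1}(β=1.139) via Wigner's sum:
c=cos(1.139/2)=0.842171, s=sin(1.139/2)=0.539211; N=√[1·120·2·24]=75.894664
k: max(0,(-1)−(-2))=1 … min(3+(-1),3−(-2))=2
  k=1: (−1)^0·75.8947/(24)·0.8422^5·0.5392^1 = +0.722369
  k=2: (−1)^1·75.8947/(12)·0.8422^3·0.5392^3 = -0.592252
d^3_{-2,-1}(1.139) = +0.722369 -0.592252 = +0.130117

d=0.1301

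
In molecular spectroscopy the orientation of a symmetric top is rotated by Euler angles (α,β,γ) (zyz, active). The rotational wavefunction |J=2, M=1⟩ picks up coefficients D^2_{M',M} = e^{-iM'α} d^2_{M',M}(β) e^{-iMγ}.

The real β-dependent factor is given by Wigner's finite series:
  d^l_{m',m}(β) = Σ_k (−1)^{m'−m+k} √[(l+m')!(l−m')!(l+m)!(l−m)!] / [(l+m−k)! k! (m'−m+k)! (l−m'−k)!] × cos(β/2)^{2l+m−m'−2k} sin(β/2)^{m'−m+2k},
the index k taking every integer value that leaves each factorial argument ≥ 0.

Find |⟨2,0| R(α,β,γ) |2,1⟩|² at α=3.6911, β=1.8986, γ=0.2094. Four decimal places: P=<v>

P=0.1394

First d^2_{0,1}(β=1.8986), then the phase factors e^{-i(0)α} and e^{-i(1)γ}:
With c≡cos(β/2)=0.582252 and s≡sin(β/2)=0.813008, N=[2·2·6·1]^{1/2}=4.898979
k∈{1,2} keeps every argument non-negative
  k=1: (−1)^0·4.8990/(2)·0.5823^3·0.8130^1 = +0.393101
  k=2: (−1)^1·4.8990/(2)·0.5823^1·0.8130^3 = -0.766428
d^2_{0,1}(1.8986) = +0.393101 -0.766428 = -0.373327
|D^2_{0,1}|² = |d^2_{0,1}(β)|² = (-0.373327)² = 0.139373 (the z-rotation phases have unit modulus)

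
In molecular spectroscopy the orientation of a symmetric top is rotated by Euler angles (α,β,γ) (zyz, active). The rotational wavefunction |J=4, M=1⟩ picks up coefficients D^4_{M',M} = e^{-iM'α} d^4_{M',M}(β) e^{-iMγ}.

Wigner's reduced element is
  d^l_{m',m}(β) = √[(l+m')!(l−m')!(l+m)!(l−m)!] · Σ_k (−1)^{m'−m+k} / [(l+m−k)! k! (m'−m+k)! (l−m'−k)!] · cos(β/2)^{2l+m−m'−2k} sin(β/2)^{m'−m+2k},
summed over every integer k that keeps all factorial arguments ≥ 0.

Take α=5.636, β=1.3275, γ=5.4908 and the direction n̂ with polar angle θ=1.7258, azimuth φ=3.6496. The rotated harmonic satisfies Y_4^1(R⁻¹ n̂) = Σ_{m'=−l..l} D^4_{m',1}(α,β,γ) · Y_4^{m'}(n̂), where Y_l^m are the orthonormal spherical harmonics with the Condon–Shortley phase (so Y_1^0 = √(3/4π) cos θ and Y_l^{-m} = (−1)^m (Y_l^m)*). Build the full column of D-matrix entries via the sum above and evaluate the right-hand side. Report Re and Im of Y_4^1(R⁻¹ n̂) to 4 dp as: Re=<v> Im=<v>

Need the full column D^4_{m',1} for m'=−4..4 at α=5.636, β=1.3275, γ=5.4908.
cos(β/2)=0.787687, sin(β/2)=0.616075
d^4_{-4,1}: single k=5 term ⇒ +0.324582;  D = -0.072593-0.316360i
d^4_{-3,1}: k∈[4..5] ⇒ +0.733617 -0.269265 = +0.464352;  D = +0.190033-0.423686i
d^4_{-2,1}: k∈[3..5] ⇒ +1.002733 -0.920102 +0.112571 = +0.195202;  D = +0.171120-0.093925i
d^4_{-1,1}: k∈[2..5] ⇒ +0.906548 -1.663686 +0.508863 -0.020752 = -0.269028;  D = -0.266197-0.038926i
d^4_{0,1}: k∈[1..4] ⇒ +0.518354 -1.902553 +1.163847 -0.118660 = -0.339012;  D = -0.238037-0.241387i
d^4_{1,1}: k∈[0..3] ⇒ +0.148194 -1.359822 +1.663686 -0.339242 = +0.112816;  D = +0.014762+0.111846i
d^4_{2,1}: k∈[0..2] ⇒ -0.491754 +1.504100 -0.613401 = +0.398945;  D = -0.196828+0.347010i
d^4_{3,1}: k∈[0..1] ⇒ +0.719550 -0.733617 = -0.014066;  D = +0.012914-0.005577i
d^4_{4,1}: single k=0 term ⇒ -0.530597;  D = +0.515447+0.125884i
Y_4^{m'}(θ=1.7258,φ=3.6496) and Σ D·Y over m':
  (-0.0726-0.3164i)·(-0.1877-0.3776i)  (+0.1900-0.4237i)·(+0.0087-0.1862i)  (+0.1711-0.0939i)·(-0.1433+0.2313i)  (-0.2662-0.0389i)·(-0.1786+0.0994i)  (-0.2380-0.2414i)·(+0.2438+0.0000i)  (+0.0148+0.1118i)·(+0.1786+0.0994i)  (-0.1968+0.3470i)·(-0.1433-0.2313i)  (+0.0129-0.0056i)·(-0.0087-0.1862i)  (+0.5154+0.1259i)·(-0.1877+0.3776i)
Y_4^1(R⁻¹ n̂) = -0.237933+0.208274i

Re=-0.2379 Im=0.2083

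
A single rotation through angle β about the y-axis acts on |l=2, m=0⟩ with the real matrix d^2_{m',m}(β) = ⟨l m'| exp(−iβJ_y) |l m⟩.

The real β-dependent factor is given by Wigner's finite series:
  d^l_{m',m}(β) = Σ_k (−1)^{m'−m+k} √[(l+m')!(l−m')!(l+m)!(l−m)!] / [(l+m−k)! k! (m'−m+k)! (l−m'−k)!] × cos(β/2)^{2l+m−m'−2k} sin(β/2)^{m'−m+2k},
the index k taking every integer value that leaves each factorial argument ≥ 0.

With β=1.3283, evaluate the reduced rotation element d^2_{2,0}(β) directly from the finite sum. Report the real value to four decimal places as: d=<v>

d=0.5771

d^2_{2,0}(β=1.3283) via Wigner's sum:
Half-angle: c=0.787441, s=0.616390. N=√(24·1·2·2)=9.797959
The bounds max(0,m−m')=0 and min(l+m,l−m')=0 give 1 term
  k=0: (−1)^2·9.7980/(4)·0.7874^2·0.6164^2 = +0.577063
d^2_{2,0}(1.3283) = +0.577063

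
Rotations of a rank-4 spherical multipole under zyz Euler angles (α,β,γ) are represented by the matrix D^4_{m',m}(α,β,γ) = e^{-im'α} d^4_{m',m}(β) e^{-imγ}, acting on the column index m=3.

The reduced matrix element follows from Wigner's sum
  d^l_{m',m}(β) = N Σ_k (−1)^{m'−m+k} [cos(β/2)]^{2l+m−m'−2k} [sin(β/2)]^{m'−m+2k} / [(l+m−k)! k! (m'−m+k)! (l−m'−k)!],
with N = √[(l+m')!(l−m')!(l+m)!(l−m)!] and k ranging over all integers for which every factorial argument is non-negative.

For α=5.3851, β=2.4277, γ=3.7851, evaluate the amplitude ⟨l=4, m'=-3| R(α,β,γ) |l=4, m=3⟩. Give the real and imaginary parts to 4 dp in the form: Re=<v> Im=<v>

Re=-0.0014 Im=0.0157

D^4_{-3,3}(5.3851,2.4277,3.7851) = e^{-i·-3·5.3851}·d^4_{-3,3}(2.4277)·e^{-i·3·3.7851}. Compute d first:
c=cos(2.4277/2)=0.349415, s=sin(2.4277/2)=0.936968; N=√[1·5040·5040·1]=5040.000000
The bounds max(0,m−m')=6 and min(l+m,l−m')=7 give 2 terms
  k=6: (−1)^0·5040.0000/(720)·0.3494^2·0.9370^6 = +0.578268
  k=7: (−1)^1·5040.0000/(5040)·0.3494^0·0.9370^8 = -0.594017
d^4_{-3,3}(2.4277) = +0.578268 -0.594017 = -0.015749
Attach z-rotation phases: D = e^{-i(-3)(5.3851)}·(-0.015749)·e^{-i(3)(3.7851)} = -0.001378+0.015688i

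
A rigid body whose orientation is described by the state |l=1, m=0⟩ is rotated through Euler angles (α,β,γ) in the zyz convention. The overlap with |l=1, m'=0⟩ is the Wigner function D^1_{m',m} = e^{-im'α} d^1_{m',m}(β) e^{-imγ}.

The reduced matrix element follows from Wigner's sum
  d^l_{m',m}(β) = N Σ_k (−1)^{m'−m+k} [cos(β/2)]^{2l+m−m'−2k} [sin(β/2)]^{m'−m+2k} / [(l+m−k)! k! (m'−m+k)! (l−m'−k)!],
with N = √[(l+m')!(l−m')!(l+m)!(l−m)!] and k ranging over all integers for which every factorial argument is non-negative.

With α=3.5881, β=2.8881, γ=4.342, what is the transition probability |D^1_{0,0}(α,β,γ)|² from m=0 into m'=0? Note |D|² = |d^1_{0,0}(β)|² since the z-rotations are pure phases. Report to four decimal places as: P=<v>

P=0.9371

D^1_{0,0}(3.5881,2.8881,4.342) = e^{-i·0·3.5881}·d^1_{0,0}(2.8881)·e^{-i·0·4.342}. Compute d first:
c=cos(2.8881/2)=0.126407, s=sin(2.8881/2)=0.991978; N=√[1·1·1·1]=1.000000
Admissible k: 0..1 (factorial args all ≥0)
  k=0: (−1)^0·1.0000/(1)·0.1264^2·0.9920^0 = +0.015979
  k=1: (−1)^1·1.0000/(1)·0.1264^0·0.9920^2 = -0.984021
d^1_{0,0}(2.8881) = +0.015979 -0.984021 = -0.968042
|D^1_{0,0}|² = |d^1_{0,0}(β)|² = (-0.968042)² = 0.937106 (the z-rotation phases have unit modulus)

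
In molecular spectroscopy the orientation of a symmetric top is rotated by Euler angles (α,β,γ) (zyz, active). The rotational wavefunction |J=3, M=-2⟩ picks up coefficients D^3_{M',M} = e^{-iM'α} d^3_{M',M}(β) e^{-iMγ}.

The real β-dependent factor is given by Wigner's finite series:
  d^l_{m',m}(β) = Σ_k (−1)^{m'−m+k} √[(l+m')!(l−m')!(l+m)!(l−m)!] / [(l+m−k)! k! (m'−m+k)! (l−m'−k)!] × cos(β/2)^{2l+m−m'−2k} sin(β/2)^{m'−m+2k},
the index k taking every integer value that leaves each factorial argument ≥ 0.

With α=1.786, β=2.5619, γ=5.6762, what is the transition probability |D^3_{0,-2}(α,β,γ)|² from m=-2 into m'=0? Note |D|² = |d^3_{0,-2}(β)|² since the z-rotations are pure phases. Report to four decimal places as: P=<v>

D^3_{0,-2}(1.786,2.5619,5.6762) = e^{-i·0·1.786}·d^3_{0,-2}(2.5619)·e^{-i·-2·5.6762}. Compute d first:
Half-angle: c=0.285805, s=0.958288. N=√(6·6·1·120)=65.726707
k: max(0,(-2)−(0))=0 … min(3+(-2),3−(0))=1
  k=0: (−1)^2·65.7267/(12)·0.2858^4·0.9583^2 = +0.033561
  k=1: (−1)^3·65.7267/(12)·0.2858^2·0.9583^4 = -0.377298
d^3_{0,-2}(2.5619) = +0.033561 -0.377298 = -0.343737
|D^3_{0,-2}|² = |d^3_{0,-2}(β)|² = (-0.343737)² = 0.118155 (the z-rotation phases have unit modulus)

P=0.1182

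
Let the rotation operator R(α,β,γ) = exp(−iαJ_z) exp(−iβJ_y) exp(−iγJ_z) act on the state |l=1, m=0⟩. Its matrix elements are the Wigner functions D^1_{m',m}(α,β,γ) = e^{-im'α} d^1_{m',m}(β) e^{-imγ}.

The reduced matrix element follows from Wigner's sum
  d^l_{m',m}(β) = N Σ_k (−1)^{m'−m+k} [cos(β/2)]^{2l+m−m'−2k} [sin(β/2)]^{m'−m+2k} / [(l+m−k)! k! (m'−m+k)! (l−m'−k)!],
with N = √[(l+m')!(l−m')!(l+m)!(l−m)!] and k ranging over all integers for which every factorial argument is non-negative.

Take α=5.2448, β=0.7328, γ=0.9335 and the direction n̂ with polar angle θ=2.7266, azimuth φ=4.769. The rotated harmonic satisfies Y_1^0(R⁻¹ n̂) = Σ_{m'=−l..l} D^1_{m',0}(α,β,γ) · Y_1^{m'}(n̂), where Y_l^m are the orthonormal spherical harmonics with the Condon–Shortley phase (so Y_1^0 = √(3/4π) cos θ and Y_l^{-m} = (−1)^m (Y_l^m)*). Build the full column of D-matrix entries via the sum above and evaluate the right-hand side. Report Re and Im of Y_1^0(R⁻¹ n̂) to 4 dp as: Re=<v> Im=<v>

Need the full column D^1_{m',0} for m'=−1..1 at α=5.2448, β=0.7328, γ=0.9335.
cos(β/2)=0.933623, sin(β/2)=0.358257
d^1_{-1,0}: single k=1 term ⇒ +0.473022;  D = +0.240111-0.407549i
d^1_{0,0}: k∈[0..1] ⇒ +0.871652 -0.128348 = +0.743304;  D = +0.743304+0.000000i
d^1_{1,0}: single k=0 term ⇒ -0.473022;  D = -0.240111-0.407549i
Y_1^{m'}(θ=2.7266,φ=4.769) and Σ D·Y over m':
  (+0.2401-0.4075i)·(+0.0079+0.1391i)  (+0.7433+0.0000i)·(-0.4471+0.0000i)  (-0.2401-0.4075i)·(-0.0079+0.1391i)
Y_1^0(R⁻¹ n̂) = -0.215209+0.000000i

Re=-0.2152 Im=0.0000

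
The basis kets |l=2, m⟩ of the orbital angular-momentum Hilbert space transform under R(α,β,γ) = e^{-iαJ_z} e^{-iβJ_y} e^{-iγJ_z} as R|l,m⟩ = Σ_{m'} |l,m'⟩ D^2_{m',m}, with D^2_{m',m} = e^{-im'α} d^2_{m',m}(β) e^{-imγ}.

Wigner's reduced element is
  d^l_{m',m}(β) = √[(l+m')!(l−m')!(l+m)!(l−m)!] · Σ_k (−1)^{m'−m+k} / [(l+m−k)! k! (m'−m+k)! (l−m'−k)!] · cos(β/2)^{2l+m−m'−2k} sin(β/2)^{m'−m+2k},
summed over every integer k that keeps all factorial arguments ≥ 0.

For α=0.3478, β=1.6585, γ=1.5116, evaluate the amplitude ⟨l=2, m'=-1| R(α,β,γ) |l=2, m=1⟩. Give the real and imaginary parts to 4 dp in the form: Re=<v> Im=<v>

Re=0.1776 Im=-0.4119

D^2_{-1,1}(0.3478,1.6585,1.5116) = e^{-i·-1·0.3478}·d^2_{-1,1}(1.6585)·e^{-i·1·1.5116}. Compute d first:
c=cos(1.6585/2)=0.675429, s=sin(1.6585/2)=0.737425; N=√[1·6·6·1]=6.000000
k∈{2,3} keeps every argument non-negative
  k=2: (−1)^0·6.0000/(2)·0.6754^2·0.7374^2 = +0.744246
  k=3: (−1)^1·6.0000/(6)·0.6754^0·0.7374^4 = -0.295714
d^2_{-1,1}(1.6585) = +0.744246 -0.295714 = +0.448532
D = (+0.940125+0.340830i)·(+0.448532)·(+0.059162-0.998248i) = +0.177553-0.411893i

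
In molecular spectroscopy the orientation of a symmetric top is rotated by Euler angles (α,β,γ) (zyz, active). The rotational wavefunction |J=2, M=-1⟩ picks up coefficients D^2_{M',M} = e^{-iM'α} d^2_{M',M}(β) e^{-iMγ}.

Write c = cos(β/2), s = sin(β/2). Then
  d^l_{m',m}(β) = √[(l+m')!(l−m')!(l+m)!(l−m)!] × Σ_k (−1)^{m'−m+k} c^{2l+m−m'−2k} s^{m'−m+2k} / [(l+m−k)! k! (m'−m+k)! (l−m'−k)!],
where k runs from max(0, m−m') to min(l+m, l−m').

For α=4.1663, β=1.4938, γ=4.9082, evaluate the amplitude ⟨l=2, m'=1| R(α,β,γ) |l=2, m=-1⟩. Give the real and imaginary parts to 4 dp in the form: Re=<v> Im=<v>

First d^2_{1,-1}(β=1.4938), then the phase factors e^{-i(1)α} and e^{-i(-1)γ}:
c=cos(1.4938/2)=0.733798, s=sin(1.4938/2)=0.679367; N=√[6·1·1·6]=6.000000
Admissible k: 0..1 (factorial args all ≥0)
  k=0: (−1)^2·6.0000/(2)·0.7338^2·0.6794^2 = +0.745562
  k=1: (−1)^3·6.0000/(6)·0.7338^0·0.6794^4 = -0.213019
d^2_{1,-1}(1.4938) = +0.745562 -0.213019 = +0.532543
Attach z-rotation phases: D = e^{-i(1)(4.1663)}·(+0.532543)·e^{-i(-1)(4.9082)} = +0.392584+0.359834i

Re=0.3926 Im=0.3598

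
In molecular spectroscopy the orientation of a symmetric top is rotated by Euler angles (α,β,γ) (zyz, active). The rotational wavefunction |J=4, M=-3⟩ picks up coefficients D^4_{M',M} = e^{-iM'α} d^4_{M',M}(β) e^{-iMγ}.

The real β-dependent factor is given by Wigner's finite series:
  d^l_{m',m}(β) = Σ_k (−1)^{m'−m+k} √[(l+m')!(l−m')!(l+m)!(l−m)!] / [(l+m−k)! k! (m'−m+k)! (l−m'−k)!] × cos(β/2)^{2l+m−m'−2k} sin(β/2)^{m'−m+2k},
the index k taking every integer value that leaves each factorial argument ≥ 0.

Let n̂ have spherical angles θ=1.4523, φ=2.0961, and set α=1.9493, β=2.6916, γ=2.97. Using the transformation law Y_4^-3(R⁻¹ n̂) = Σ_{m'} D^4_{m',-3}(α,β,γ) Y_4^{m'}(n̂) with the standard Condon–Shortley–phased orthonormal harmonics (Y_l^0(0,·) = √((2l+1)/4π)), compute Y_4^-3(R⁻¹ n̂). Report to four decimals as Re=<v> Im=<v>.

Need the full column D^4_{m',-3} for m'=−4..4 at α=1.9493, β=2.6916, γ=2.97.
cos(β/2)=0.223103, sin(β/2)=0.974795
d^4_{-4,-3}: single k=1 term ⇒ +0.000076;  D = -0.000041-0.000064i
d^4_{-3,-3}: k∈[0..1] ⇒ +0.000006 -0.000820 = -0.000814;  D = +0.000474-0.000662i
d^4_{-2,-3}: k∈[0..1] ⇒ -0.000100 +0.005747 = +0.005647;  D = +0.005482+0.001354i
d^4_{-1,-3}: k∈[0..1] ⇒ +0.000930 -0.029593 = -0.028663;  D = +0.003894+0.028397i
d^4_{0,-3}: k∈[0..1] ⇒ -0.006058 +0.115650 = +0.109592;  D = -0.095389+0.053957i
d^4_{1,-3}: k∈[0..1] ⇒ +0.029593 -0.338969 = -0.309376;  D = -0.241045-0.193935i
d^4_{2,-3}: k∈[0..1] ⇒ -0.109715 +0.698171 = +0.588456;  D = +0.173345-0.562345i
d^4_{3,-3}: k∈[0..1] ⇒ +0.298942 -0.815279 = -0.516336;  D = +0.514706-0.041002i
d^4_{4,-3}: single k=0 term ⇒ -0.527768;  D = -0.233353-0.473376i
Y_4^{m'}(θ=1.4523,φ=2.0961) and Σ D·Y over m':
  (-0.0000-0.0001i)·(-0.2177-0.3711i)  (+0.0005-0.0007i)·(+0.1449-0.0007i)  (+0.0055+0.0014i)·(+0.1479-0.2582i)  (+0.0039+0.0284i)·(+0.0808+0.1394i)  (-0.0954+0.0540i)·(+0.2737+0.0000i)  (-0.2410-0.1939i)·(-0.0808+0.1394i)  (+0.1733-0.5623i)·(+0.1479+0.2582i)  (+0.5147-0.0410i)·(-0.1449-0.0007i)  (-0.2334-0.4734i)·(-0.2177+0.3711i)
Y_4^-3(R⁻¹ n̂) = +0.340706-0.018039i

Re=0.3407 Im=-0.0180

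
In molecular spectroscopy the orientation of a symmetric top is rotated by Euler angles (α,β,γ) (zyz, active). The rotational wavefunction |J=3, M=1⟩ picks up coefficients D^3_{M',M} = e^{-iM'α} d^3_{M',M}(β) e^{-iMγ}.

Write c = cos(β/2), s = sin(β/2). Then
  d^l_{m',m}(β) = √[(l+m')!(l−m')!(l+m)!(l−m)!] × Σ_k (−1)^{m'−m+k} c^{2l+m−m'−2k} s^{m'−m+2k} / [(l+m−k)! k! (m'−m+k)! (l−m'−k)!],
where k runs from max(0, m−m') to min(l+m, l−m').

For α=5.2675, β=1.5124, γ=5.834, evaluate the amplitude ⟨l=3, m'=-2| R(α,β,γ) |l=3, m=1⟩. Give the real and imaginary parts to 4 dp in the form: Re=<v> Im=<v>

Split into d^3_{-2,1}(β=1.5124) × two z-phases.
With c≡cos(β/2)=0.727449 and s≡sin(β/2)=0.686162, N=[1·120·24·2]^{1/2}=75.894664
The bounds max(0,m−m')=3 and min(l+m,l−m')=4 give 2 terms
  k=3: (−1)^0·75.8947/(12)·0.7274^3·0.6862^3 = +0.786534
  k=4: (−1)^1·75.8947/(24)·0.7274^1·0.6862^5 = -0.349894
d^3_{-2,1}(1.5124) = +0.786534 -0.349894 = +0.436640
Attach z-rotation phases: D = e^{-i(-2)(5.2675)}·(+0.436640)·e^{-i(1)(5.834)} = -0.004973-0.436612i

Re=-0.0050 Im=-0.4366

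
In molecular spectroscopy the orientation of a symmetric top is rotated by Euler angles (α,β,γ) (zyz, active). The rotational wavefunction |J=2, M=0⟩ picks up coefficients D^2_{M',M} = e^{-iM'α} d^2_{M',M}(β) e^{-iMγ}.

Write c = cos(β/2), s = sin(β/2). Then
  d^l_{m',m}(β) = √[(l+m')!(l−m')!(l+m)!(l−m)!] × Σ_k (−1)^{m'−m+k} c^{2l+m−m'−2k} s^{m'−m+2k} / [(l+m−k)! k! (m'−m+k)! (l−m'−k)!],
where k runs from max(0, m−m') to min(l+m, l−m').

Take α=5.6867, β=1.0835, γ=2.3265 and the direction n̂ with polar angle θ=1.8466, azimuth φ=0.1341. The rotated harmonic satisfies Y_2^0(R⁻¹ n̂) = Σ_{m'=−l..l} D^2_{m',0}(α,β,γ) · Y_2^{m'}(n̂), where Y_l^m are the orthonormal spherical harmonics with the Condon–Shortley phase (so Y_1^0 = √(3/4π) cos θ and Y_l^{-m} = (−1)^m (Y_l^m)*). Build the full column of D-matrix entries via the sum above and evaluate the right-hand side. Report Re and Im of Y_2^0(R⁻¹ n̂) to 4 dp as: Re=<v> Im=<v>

Need the full column D^2_{m',0} for m'=−2..2 at α=5.6867, β=1.0835, γ=2.3265.
cos(β/2)=0.856808, sin(β/2)=0.515636
d^2_{-2,0}: single k=2 term ⇒ +0.478111;  D = +0.176375-0.444390i
d^2_{-1,0}: k∈[1..2] ⇒ +0.794454 -0.287733 = +0.506722;  D = +0.419219-0.284645i
d^2_{0,0}: k∈[0..2] ⇒ +0.538931 -0.780753 +0.070693 = -0.171129;  D = -0.171129+0.000000i
d^2_{1,0}: k∈[0..1] ⇒ -0.794454 +0.287733 = -0.506722;  D = -0.419219-0.284645i
d^2_{2,0}: single k=0 term ⇒ +0.478111;  D = +0.176375+0.444390i
Y_2^{m'}(θ=1.8466,φ=0.1341) and Σ D·Y over m':
  (+0.1764-0.4444i)·(+0.3448-0.0948i)  (+0.4192-0.2846i)·(-0.2006+0.0271i)  (-0.1711+0.0000i)·(-0.2452+0.0000i)  (-0.4192-0.2846i)·(+0.2006+0.0271i)  (+0.1764+0.4444i)·(+0.3448+0.0948i)
Y_2^0(R⁻¹ n̂) = -0.073414+0.000000i

Re=-0.0734 Im=0.0000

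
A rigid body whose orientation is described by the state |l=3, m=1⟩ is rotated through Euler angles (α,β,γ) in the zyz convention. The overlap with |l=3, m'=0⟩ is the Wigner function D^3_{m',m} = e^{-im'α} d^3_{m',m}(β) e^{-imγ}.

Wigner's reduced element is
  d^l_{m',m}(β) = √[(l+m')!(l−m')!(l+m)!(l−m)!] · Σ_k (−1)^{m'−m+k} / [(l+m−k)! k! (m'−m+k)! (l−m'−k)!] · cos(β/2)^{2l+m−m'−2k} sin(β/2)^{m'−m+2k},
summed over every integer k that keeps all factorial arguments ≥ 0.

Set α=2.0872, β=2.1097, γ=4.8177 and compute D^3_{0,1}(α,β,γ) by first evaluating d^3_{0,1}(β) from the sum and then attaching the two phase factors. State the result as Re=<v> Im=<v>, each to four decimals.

First d^3_{0,1}(β=2.1097), then the phase factors e^{-i(0)α} and e^{-i(1)γ}:
Half-angle: c=0.493358, s=0.869826. N=√(6·6·24·2)=41.569219
Admissible k: 1..3 (factorial args all ≥0)
  k=1: (−1)^0·41.5692/(12)·0.4934^5·0.8698^1 = +0.088071
  k=2: (−1)^1·41.5692/(4)·0.4934^3·0.8698^3 = -0.821290
  k=3: (−1)^2·41.5692/(12)·0.4934^1·0.8698^5 = +0.850972
d^3_{0,1}(2.1097) = +0.088071 -0.821290 +0.850972 = +0.117754
Attach z-rotation phases: D = e^{-i(0)(2.0872)}·(+0.117754)·e^{-i(1)(4.8177)} = +0.012378+0.117102i

Re=0.0124 Im=0.1171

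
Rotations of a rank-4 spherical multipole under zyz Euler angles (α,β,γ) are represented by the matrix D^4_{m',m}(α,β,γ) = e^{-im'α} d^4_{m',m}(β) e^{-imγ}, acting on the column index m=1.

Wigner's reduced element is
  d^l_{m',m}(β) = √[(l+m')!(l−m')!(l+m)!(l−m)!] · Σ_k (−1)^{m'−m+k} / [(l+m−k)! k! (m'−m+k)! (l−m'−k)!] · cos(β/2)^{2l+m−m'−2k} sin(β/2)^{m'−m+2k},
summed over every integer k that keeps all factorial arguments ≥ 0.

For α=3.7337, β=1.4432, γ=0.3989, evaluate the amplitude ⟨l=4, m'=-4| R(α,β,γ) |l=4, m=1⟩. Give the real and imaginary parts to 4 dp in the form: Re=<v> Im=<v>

Re=-0.1546 Im=0.3671

First d^4_{-4,1}(β=1.4432), then the phase factors e^{-i(-4)α} and e^{-i(1)γ}:
Half-angle: c=0.750750, s=0.660587. N=√(1·40320·120·6)=5387.986637
k: max(0,(1)−(-4))=5 … min(4+(1),4−(-4))=5
  k=5: (−1)^0·5387.9866/(720)·0.7507^3·0.6606^5 = +0.398317
d^4_{-4,1}(1.4432) = +0.398317
D = (-0.715705+0.698403i)·(+0.398317)·(+0.921489-0.388405i) = -0.154647+0.367070i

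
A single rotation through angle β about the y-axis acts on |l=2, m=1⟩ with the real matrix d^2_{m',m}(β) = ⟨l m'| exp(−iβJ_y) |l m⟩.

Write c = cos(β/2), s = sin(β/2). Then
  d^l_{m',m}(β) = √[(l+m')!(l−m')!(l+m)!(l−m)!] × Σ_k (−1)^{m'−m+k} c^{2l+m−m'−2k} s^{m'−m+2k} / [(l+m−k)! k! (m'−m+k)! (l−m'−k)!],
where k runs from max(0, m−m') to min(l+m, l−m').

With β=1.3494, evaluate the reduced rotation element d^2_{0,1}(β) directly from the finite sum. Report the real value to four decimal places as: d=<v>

d=0.2624

d^2_{0,1}(β=1.3494) via Wigner's sum:
With c≡cos(β/2)=0.780894 and s≡sin(β/2)=0.624663, N=[2·2·6·1]^{1/2}=4.898979
Admissible k: 1..2 (factorial args all ≥0)
  k=1: (−1)^0·4.8990/(2)·0.7809^3·0.6247^1 = +0.728615
  k=2: (−1)^1·4.8990/(2)·0.7809^1·0.6247^3 = -0.466236
d^2_{0,1}(1.3494) = +0.728615 -0.466236 = +0.262380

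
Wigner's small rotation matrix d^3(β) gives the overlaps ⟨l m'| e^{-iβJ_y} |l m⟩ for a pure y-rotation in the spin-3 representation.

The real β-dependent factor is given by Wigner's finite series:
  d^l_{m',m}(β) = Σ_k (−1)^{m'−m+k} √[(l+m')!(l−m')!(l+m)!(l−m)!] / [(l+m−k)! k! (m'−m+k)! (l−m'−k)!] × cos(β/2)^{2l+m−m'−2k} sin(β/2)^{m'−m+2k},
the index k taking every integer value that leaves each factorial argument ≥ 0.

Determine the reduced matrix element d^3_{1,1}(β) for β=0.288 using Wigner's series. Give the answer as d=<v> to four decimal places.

d=0.7839

d^3_{1,1}(β=0.288) via Wigner's sum:
With c≡cos(β/2)=0.989650 and s≡sin(β/2)=0.143503, N=[24·2·24·2]^{1/2}=48.000000
The bounds max(0,m−m')=0 and min(l+m,l−m')=2 give 3 terms
  k=0: (−1)^0·48.0000/(48)·0.9896^6·0.1435^0 = +0.939484
  k=1: (−1)^1·48.0000/(6)·0.9896^4·0.1435^2 = -0.158029
  k=2: (−1)^2·48.0000/(8)·0.9896^2·0.1435^4 = +0.002492
d^3_{1,1}(0.288) = +0.939484 -0.158029 +0.002492 = +0.783947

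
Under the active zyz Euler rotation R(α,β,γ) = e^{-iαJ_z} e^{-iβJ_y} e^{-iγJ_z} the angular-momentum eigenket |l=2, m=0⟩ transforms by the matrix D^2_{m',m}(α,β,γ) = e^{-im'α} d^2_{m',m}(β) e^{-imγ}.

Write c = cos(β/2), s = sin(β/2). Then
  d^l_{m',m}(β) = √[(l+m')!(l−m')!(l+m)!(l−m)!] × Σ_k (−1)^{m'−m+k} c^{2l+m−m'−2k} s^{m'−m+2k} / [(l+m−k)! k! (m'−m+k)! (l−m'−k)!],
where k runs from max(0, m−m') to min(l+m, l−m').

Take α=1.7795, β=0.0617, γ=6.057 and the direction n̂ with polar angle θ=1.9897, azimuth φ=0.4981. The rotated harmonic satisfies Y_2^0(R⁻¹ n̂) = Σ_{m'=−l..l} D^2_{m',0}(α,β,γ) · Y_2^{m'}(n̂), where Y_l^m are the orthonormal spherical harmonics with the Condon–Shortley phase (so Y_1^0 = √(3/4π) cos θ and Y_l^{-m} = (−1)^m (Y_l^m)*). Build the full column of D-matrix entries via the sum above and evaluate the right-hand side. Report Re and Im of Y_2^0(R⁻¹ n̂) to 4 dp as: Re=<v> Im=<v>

Need the full column D^2_{m',0} for m'=−2..2 at α=1.7795, β=0.0617, γ=6.057.
cos(β/2)=0.999524, sin(β/2)=0.030845
d^2_{-2,0}: single k=2 term ⇒ +0.002328;  D = -0.002128-0.000944i
d^2_{-1,0}: k∈[1..2] ⇒ +0.075447 -0.000072 = +0.075375;  D = -0.015617+0.073740i
d^2_{0,0}: k∈[0..2] ⇒ +0.998098 -0.003802 +0.000001 = +0.994297;  D = +0.994297+0.000000i
d^2_{1,0}: k∈[0..1] ⇒ -0.075447 +0.000072 = -0.075375;  D = +0.015617+0.073740i
d^2_{2,0}: single k=0 term ⇒ +0.002328;  D = -0.002128+0.000944i
Y_2^{m'}(θ=1.9897,φ=0.4981) and Σ D·Y over m':
  (-0.0021-0.0009i)·(+0.1752-0.2706i)  (-0.0156+0.0737i)·(-0.2522+0.1371i)  (+0.9943+0.0000i)·(-0.1588+0.0000i)  (+0.0156+0.0737i)·(+0.2522+0.1371i)  (-0.0021+0.0009i)·(+0.1752+0.2706i)
Y_2^0(R⁻¹ n̂) = -0.171545+0.000000i

Re=-0.1715 Im=0.0000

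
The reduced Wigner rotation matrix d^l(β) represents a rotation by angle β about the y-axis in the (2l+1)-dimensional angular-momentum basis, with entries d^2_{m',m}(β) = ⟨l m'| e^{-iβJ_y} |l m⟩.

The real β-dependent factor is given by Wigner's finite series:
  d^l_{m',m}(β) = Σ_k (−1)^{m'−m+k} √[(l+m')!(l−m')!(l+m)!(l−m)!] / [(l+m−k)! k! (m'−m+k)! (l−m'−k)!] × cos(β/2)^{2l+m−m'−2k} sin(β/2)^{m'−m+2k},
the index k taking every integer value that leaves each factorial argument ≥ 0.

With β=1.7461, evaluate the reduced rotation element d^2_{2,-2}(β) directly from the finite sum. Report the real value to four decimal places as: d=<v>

d^2_{2,-2}(β=1.7461) via Wigner's sum:
c=cos(1.7461/2)=0.642492, s=sin(1.7461/2)=0.766292; N=√[24·1·1·24]=24.000000
k∈{0} keeps every argument non-negative
  k=0: (−1)^4·24.0000/(24)·0.6425^0·0.7663^4 = +0.344808
d^2_{2,-2}(1.7461) = +0.344808

d=0.3448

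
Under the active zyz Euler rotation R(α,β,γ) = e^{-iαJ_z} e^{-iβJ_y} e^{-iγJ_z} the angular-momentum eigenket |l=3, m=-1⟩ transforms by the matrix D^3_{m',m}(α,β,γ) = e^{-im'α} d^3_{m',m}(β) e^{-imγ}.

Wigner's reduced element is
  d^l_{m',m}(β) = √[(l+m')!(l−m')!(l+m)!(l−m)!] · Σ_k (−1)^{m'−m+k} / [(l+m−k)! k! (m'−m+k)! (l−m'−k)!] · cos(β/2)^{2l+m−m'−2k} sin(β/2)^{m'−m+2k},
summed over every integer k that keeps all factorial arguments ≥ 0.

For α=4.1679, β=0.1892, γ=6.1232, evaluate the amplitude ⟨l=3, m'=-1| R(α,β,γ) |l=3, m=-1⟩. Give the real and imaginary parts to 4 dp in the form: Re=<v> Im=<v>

D^3_{-1,-1}(4.1679,0.1892,6.1232) = e^{-i·-1·4.1679}·d^3_{-1,-1}(0.1892)·e^{-i·-1·6.1232}. Compute d first:
Half-angle: c=0.995529, s=0.094459. N=√(2·24·2·24)=48.000000
k: max(0,(-1)−(-1))=0 … min(3+(-1),3−(-1))=2
  k=0: (−1)^0·48.0000/(48)·0.9955^6·0.0945^0 = +0.973471
  k=1: (−1)^1·48.0000/(6)·0.9955^4·0.0945^2 = -0.070112
  k=2: (−1)^2·48.0000/(8)·0.9955^2·0.0945^4 = +0.000473
d^3_{-1,-1}(0.1892) = +0.973471 -0.070112 +0.000473 = +0.903832
D = (-0.517981-0.855392i)·(+0.903832)·(+0.987230-0.159304i) = -0.585352-0.688677i

Re=-0.5854 Im=-0.6887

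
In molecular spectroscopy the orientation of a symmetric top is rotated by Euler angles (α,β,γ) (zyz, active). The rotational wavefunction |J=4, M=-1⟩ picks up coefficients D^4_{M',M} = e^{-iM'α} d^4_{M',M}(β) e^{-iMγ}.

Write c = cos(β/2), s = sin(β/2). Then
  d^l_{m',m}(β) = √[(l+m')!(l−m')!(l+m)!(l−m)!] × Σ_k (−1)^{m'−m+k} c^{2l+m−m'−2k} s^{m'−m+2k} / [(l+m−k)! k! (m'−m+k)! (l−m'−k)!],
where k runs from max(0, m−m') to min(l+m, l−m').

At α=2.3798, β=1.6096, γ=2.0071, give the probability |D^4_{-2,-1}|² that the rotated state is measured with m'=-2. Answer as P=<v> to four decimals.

P=0.0144

First d^4_{-2,-1}(β=1.6096), then the phase factors e^{-i(-2)α} and e^{-i(-1)γ}:
With c≡cos(β/2)=0.693255 and s≡sin(β/2)=0.720692, N=[2·720·6·120]^{1/2}=1018.233765
k∈{1,2,3} keeps every argument non-negative
  k=1: (−1)^0·1018.2338/(240)·0.6933^7·0.7207^1 = +0.235309
  k=2: (−1)^1·1018.2338/(48)·0.6933^5·0.7207^3 = -1.271515
  k=3: (−1)^2·1018.2338/(72)·0.6933^3·0.7207^5 = +0.916101
d^4_{-2,-1}(1.6096) = +0.235309 -1.271515 +0.916101 = -0.120105
|D^4_{-2,-1}|² = |d^4_{-2,-1}(β)|² = (-0.120105)² = 0.014425 (the z-rotation phases have unit modulus)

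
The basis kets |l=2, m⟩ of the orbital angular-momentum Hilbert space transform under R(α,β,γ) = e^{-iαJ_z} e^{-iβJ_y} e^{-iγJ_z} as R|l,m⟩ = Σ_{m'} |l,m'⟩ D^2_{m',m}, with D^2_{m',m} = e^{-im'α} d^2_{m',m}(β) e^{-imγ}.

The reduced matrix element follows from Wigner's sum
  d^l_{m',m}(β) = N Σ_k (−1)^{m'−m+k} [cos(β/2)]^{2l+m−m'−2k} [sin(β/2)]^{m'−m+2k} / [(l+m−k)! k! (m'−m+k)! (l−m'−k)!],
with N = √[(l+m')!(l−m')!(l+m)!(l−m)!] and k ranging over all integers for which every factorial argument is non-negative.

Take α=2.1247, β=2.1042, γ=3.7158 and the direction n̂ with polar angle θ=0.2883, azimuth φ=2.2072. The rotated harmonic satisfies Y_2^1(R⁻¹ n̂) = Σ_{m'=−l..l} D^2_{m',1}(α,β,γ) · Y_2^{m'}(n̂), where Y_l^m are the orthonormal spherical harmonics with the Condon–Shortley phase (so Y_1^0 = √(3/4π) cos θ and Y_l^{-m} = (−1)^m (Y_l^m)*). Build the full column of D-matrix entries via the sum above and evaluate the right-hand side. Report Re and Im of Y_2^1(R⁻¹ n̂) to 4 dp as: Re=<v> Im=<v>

Re=0.1507 Im=-0.1028

Need the full column D^2_{m',1} for m'=−2..2 at α=2.1247, β=2.1042, γ=3.7158.
cos(β/2)=0.495748, sin(β/2)=0.868466
d^2_{-2,1}: single k=3 term ⇒ +0.649456;  D = +0.559170+0.330337i
d^2_{-1,1}: k∈[2..3] ⇒ +0.556096 -0.568868 = -0.012772;  D = +0.000259+0.012770i
d^2_{0,1}: k∈[1..2] ⇒ +0.259187 -0.795419 = -0.536232;  D = +0.450233-0.291265i
d^2_{1,1}: k∈[0..1] ⇒ +0.060401 -0.556096 = -0.495695;  D = -0.447912-0.212340i
d^2_{2,1}: single k=0 term ⇒ -0.211625;  D = +0.023488+0.210317i
Y_2^{m'}(θ=0.2883,φ=2.2072) and Σ D·Y over m':
  (+0.5592+0.3303i)·(-0.0092+0.0299i)  (+0.0003+0.0128i)·(-0.1252-0.1694i)  (+0.4502-0.2913i)·(+0.5543+0.0000i)  (-0.4479-0.2123i)·(+0.1252-0.1694i)  (+0.0235+0.2103i)·(-0.0092-0.0299i)
Y_2^1(R⁻¹ n̂) = +0.150747-0.102771i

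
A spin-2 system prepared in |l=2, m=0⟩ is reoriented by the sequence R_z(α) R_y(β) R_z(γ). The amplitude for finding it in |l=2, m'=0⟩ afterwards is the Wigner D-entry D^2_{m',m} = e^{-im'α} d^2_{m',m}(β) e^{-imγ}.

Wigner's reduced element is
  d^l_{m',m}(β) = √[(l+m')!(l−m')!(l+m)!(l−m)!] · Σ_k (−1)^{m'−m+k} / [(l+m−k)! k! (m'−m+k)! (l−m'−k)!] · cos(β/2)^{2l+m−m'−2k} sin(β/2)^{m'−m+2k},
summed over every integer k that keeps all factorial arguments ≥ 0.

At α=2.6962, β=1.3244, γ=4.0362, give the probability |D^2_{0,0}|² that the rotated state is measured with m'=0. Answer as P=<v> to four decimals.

First d^2_{0,0}(β=1.3244), then the phase factors e^{-i(0)α} and e^{-i(0)γ}:
With c≡cos(β/2)=0.788641 and s≡sin(β/2)=0.614853, N=[2·2·2·2]^{1/2}=4.000000
Admissible k: 0..2 (factorial args all ≥0)
  k=0: (−1)^0·4.0000/(4)·0.7886^4·0.6149^0 = +0.386828
  k=1: (−1)^1·4.0000/(1)·0.7886^2·0.6149^2 = -0.940508
  k=2: (−1)^2·4.0000/(4)·0.7886^0·0.6149^4 = +0.142918
d^2_{0,0}(1.3244) = +0.386828 -0.940508 +0.142918 = -0.410761
|D^2_{0,0}|² = |d^2_{0,0}(β)|² = (-0.410761)² = 0.168725 (the z-rotation phases have unit modulus)

P=0.1687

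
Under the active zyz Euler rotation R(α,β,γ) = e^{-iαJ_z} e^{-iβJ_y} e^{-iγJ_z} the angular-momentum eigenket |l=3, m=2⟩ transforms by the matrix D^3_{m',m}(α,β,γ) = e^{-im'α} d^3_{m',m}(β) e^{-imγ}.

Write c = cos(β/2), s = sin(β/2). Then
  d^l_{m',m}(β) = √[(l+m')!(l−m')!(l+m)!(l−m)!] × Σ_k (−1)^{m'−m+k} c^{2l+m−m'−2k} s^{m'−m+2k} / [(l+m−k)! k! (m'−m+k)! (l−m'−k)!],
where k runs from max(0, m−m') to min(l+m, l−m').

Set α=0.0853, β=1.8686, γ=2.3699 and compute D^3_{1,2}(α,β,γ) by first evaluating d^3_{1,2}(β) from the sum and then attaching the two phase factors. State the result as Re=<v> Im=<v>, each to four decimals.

Re=-0.0565 Im=-0.4989

Split into d^3_{1,2}(β=1.8686) × two z-phases.
With c≡cos(β/2)=0.594382 and s≡sin(β/2)=0.804183, N=[24·2·120·1]^{1/2}=75.894664
The bounds max(0,m−m')=1 and min(l+m,l−m')=2 give 2 terms
  k=1: (−1)^0·75.8947/(24)·0.5944^5·0.8042^1 = +0.188661
  k=2: (−1)^1·75.8947/(12)·0.5944^3·0.8042^3 = -0.690702
d^3_{1,2}(1.8686) = +0.188661 -0.690702 = -0.502042
D = (+0.996364-0.085197i)·(-0.502042)·(+0.027408+0.999624i) = -0.056466-0.498856i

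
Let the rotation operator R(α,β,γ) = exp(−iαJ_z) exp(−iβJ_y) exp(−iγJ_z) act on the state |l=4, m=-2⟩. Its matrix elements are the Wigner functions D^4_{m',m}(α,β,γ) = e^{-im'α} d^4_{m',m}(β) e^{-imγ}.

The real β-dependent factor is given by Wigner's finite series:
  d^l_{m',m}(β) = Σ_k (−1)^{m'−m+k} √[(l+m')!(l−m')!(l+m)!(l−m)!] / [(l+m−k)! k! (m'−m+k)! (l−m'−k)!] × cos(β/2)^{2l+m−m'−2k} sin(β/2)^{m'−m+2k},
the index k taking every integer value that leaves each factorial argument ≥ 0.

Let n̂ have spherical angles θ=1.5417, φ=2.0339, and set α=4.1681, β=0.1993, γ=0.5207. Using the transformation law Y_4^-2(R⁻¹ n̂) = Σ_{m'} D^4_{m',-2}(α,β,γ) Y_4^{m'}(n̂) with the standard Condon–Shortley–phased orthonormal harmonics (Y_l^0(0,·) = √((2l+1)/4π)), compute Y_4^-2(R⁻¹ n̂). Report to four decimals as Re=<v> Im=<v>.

Re=-0.1771 Im=0.2649

Need the full column D^4_{m',-2} for m'=−4..4 at α=4.1681, β=0.1993, γ=0.5207.
cos(β/2)=0.995039, sin(β/2)=0.099485
d^4_{-4,-2}: single k=2 term ⇒ +0.050832;  D = +0.021423-0.046097i
d^4_{-3,-2}: k∈[1..2] ⇒ +0.359504 -0.010781 = +0.348723;  D = +0.194440+0.289483i
d^4_{-2,-2}: k∈[0..2] ⇒ +0.960995 -0.115276 +0.001440 = +0.847159;  D = -0.846217+0.039952i
d^4_{-1,-2}: k∈[0..2] ⇒ -0.407639 +0.020374 -0.000136 = -0.387400;  D = -0.184747+0.340511i
d^4_{0,-2}: k∈[0..2] ⇒ +0.091134 -0.002429 +0.000009 = +0.088713;  D = +0.044801+0.076570i
d^4_{1,-2}: k∈[0..2] ⇒ -0.013583 +0.000204 -0.000000 = -0.013380;  D = +0.013378+0.000199i
d^4_{2,-2}: k∈[0..2] ⇒ +0.001440 -0.000012 +0.000000 = +0.001429;  D = +0.000758-0.001211i
d^4_{3,-2}: k∈[0..1] ⇒ -0.000108 +0.000000 = -0.000107;  D = -0.000048-0.000096i
d^4_{4,-2}: single k=0 term ⇒ +0.000005;  D = -0.000005-0.000000i
Y_4^{m'}(θ=1.5417,φ=2.0339) and Σ D·Y over m':
  (+0.0214-0.0461i)·(-0.1228-0.4244i)  (+0.1944+0.2895i)·(+0.0358+0.0066i)  (-0.8462+0.0400i)·(+0.1996-0.2656i)  (-0.1847+0.3405i)·(+0.0184+0.0369i)  (+0.0448+0.0766i)·(+0.3147+0.0000i)  (+0.0134+0.0002i)·(-0.0184+0.0369i)  (+0.0008-0.0012i)·(+0.1996+0.2656i)  (-0.0000-0.0001i)·(-0.0358+0.0066i)  (-0.0000-0.0000i)·(-0.1228+0.4244i)
Y_4^-2(R⁻¹ n̂) = -0.177097+0.264925i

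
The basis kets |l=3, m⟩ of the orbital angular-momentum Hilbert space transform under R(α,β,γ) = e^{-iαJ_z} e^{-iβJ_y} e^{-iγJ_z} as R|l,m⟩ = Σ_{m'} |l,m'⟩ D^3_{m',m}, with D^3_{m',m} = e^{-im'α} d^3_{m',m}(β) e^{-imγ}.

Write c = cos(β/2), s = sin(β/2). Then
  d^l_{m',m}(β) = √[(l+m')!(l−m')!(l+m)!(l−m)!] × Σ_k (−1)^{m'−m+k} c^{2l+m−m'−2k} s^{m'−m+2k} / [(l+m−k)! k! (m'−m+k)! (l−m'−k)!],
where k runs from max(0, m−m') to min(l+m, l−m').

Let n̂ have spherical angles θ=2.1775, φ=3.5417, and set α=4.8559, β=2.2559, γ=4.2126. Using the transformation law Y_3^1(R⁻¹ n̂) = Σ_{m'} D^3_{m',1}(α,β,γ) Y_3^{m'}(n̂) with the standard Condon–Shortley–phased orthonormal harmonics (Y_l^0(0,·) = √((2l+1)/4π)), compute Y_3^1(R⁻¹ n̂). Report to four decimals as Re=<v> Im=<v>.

Re=-0.0645 Im=-0.0767

Need the full column D^3_{m',1} for m'=−3..3 at α=4.8559, β=2.2559, γ=4.2126.
cos(β/2)=0.428513, sin(β/2)=0.903536
d^3_{-3,1}: single k=4 term ⇒ +0.473974;  D = -0.283236-0.380038i
d^3_{-2,1}: k∈[3..4] ⇒ +0.367077 -0.816000 = -0.448923;  D = -0.317885+0.316988i
d^3_{-1,1}: k∈[2..4] ⇒ +0.165157 -0.979037 +0.544091 = -0.269788;  D = -0.215863-0.161830i
d^3_{0,1}: k∈[1..3] ⇒ +0.045223 -0.603170 +0.893884 = +0.335936;  D = -0.160994+0.294846i
d^3_{1,1}: k∈[0..2] ⇒ +0.006191 -0.220210 +0.734278 = +0.520259;  D = -0.487588-0.181460i
d^3_{2,1}: k∈[0..1] ⇒ -0.041282 +0.367077 = +0.325795;  D = +0.068797-0.318448i
d^3_{3,1}: single k=0 term ⇒ +0.106609;  D = +0.106353+0.007377i
Y_3^{m'}(θ=2.1775,φ=3.5417) and Σ D·Y over m':
  (-0.2832-0.3800i)·(-0.0838+0.2156i)  (-0.3179+0.3170i)·(-0.2739+0.2822i)  (-0.2159-0.1618i)·(-0.1529+0.0647i)  (-0.1610+0.2948i)·(+0.2925+0.0000i)  (-0.4876-0.1815i)·(+0.1529+0.0647i)  (+0.0688-0.3184i)·(-0.2739-0.2822i)  (+0.1064+0.0074i)·(+0.0838+0.2156i)
Y_3^1(R⁻¹ n̂) = -0.064517-0.076674i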